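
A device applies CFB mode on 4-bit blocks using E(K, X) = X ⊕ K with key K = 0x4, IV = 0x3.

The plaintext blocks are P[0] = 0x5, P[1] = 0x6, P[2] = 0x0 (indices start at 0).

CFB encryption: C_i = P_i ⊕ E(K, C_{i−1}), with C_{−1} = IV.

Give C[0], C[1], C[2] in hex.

C[0] = 0x2, C[1] = 0x0, C[2] = 0x4

C[0]: E(K, 0x3) = 0x7; 0x5 ⊕ 0x7 = 0x2.
C[1]: E(K, 0x2) = 0x6; 0x6 ⊕ 0x6 = 0x0.
C[2]: E(K, 0x0) = 0x4; 0x0 ⊕ 0x4 = 0x4.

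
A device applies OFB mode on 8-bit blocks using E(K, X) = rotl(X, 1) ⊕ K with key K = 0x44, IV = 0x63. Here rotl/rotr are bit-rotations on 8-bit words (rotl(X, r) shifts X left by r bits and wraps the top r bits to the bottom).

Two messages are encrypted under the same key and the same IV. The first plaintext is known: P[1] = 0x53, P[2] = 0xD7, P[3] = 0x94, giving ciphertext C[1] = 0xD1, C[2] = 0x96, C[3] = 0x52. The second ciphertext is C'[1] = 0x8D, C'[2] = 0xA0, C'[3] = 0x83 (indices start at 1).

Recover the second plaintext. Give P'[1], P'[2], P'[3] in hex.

P'[1] = 0x0F, P'[2] = 0xE1, P'[3] = 0x45

In OFB with a reused IV, both messages share the same keystream S_i, so C_i ⊕ C'_i = P_i ⊕ P'_i and thus P'_i = P_i ⊕ C_i ⊕ C'_i.
P'[1]: 0x53 ⊕ 0xD1 ⊕ 0x8D = 0x0F.
P'[2]: 0xD7 ⊕ 0x96 ⊕ 0xA0 = 0xE1.
P'[3]: 0x94 ⊕ 0x52 ⊕ 0x83 = 0x45.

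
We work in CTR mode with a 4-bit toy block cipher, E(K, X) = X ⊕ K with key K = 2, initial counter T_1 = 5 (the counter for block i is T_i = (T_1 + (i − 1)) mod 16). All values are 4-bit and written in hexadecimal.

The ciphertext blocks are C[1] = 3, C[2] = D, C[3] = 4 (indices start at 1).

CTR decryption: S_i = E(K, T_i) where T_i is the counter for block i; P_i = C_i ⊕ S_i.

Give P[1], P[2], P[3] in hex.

P[1]: T = 5, S = E(K, T) = 7; 3 ⊕ 7 = 4.
P[2]: T = 6, S = E(K, T) = 4; D ⊕ 4 = 9.
P[3]: T = 7, S = E(K, T) = 5; 4 ⊕ 5 = 1.

P[1] = 4, P[2] = 9, P[3] = 1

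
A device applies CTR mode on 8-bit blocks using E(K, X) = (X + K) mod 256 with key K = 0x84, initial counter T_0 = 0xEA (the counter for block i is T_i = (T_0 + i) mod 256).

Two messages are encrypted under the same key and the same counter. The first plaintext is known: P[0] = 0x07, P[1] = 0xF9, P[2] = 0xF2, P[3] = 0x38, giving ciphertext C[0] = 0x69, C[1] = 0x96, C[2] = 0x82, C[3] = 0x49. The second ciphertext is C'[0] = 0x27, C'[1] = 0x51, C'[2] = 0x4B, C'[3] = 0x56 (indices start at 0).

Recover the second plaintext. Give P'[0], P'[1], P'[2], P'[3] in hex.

In CTR with a reused counter, both messages share the same keystream S_i, so C_i ⊕ C'_i = P_i ⊕ P'_i and thus P'_i = P_i ⊕ C_i ⊕ C'_i.
P'[0]: 0x07 ⊕ 0x69 ⊕ 0x27 = 0x49.
P'[1]: 0xF9 ⊕ 0x96 ⊕ 0x51 = 0x3E.
P'[2]: 0xF2 ⊕ 0x82 ⊕ 0x4B = 0x3B.
P'[3]: 0x38 ⊕ 0x49 ⊕ 0x56 = 0x27.

P'[0] = 0x49, P'[1] = 0x3E, P'[2] = 0x3B, P'[3] = 0x27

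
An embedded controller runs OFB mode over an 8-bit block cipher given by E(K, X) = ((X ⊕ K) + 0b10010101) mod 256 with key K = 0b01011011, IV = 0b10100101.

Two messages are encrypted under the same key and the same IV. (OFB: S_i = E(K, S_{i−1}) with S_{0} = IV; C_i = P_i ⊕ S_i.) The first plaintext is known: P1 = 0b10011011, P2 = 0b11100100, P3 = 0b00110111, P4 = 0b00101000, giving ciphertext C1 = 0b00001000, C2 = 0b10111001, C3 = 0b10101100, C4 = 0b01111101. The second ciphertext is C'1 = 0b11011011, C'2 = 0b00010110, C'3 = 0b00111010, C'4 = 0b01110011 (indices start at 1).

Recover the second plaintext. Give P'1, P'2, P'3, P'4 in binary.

In OFB with a reused IV, both messages share the same keystream S_i, so C_i ⊕ C'_i = P_i ⊕ P'_i and thus P'_i = P_i ⊕ C_i ⊕ C'_i.
P'1: 0b10011011 ⊕ 0b00001000 ⊕ 0b11011011 = 0b01001000.
P'2: 0b11100100 ⊕ 0b10111001 ⊕ 0b00010110 = 0b01001011.
P'3: 0b00110111 ⊕ 0b10101100 ⊕ 0b00111010 = 0b10100001.
P'4: 0b00101000 ⊕ 0b01111101 ⊕ 0b01110011 = 0b00100110.

P'1 = 0b01001000, P'2 = 0b01001011, P'3 = 0b10100001, P'4 = 0b00100110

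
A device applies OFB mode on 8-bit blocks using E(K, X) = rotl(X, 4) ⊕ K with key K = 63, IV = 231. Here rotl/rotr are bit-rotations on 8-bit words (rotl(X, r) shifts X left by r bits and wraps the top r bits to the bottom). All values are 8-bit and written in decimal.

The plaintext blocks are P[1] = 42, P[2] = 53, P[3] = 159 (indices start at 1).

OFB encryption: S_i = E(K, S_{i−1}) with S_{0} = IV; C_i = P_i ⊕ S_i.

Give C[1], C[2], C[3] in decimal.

C[1]: S = E(K, 231) = 65; 42 ⊕ 65 = 107.
C[2]: S = E(K, 65) = 43; 53 ⊕ 43 = 30.
C[3]: S = E(K, 43) = 141; 159 ⊕ 141 = 18.

C[1] = 107, C[2] = 30, C[3] = 18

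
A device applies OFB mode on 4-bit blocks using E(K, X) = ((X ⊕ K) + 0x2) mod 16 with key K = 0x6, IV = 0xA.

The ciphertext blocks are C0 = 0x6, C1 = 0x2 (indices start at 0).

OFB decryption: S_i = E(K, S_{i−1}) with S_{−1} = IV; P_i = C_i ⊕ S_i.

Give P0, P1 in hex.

P0 = 0x8, P1 = 0x8

P0: S = E(K, 0xA) = 0xE; 0x6 ⊕ 0xE = 0x8.
P1: S = E(K, 0xE) = 0xA; 0x2 ⊕ 0xA = 0x8.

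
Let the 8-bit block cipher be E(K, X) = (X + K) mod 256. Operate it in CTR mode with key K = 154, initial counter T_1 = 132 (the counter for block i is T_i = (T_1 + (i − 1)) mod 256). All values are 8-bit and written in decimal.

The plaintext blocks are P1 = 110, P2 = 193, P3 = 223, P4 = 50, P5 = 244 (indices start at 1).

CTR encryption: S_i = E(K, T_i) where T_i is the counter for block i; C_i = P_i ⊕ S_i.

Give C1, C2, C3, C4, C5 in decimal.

C1: T = 132, S = E(K, T) = 30; 110 ⊕ 30 = 112.
C2: T = 133, S = E(K, T) = 31; 193 ⊕ 31 = 222.
C3: T = 134, S = E(K, T) = 32; 223 ⊕ 32 = 255.
C4: T = 135, S = E(K, T) = 33; 50 ⊕ 33 = 19.
C5: T = 136, S = E(K, T) = 34; 244 ⊕ 34 = 214.

C1 = 112, C2 = 222, C3 = 255, C4 = 19, C5 = 214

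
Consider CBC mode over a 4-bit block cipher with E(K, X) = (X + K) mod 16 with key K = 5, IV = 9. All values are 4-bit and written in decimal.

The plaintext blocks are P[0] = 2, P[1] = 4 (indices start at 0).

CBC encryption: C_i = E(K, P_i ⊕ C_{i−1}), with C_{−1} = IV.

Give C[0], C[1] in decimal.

C[0]: P[0] ⊕ 9 = 11; E(K, 11) = 0.
C[1]: P[1] ⊕ 0 = 4; E(K, 4) = 9.

C[0] = 0, C[1] = 9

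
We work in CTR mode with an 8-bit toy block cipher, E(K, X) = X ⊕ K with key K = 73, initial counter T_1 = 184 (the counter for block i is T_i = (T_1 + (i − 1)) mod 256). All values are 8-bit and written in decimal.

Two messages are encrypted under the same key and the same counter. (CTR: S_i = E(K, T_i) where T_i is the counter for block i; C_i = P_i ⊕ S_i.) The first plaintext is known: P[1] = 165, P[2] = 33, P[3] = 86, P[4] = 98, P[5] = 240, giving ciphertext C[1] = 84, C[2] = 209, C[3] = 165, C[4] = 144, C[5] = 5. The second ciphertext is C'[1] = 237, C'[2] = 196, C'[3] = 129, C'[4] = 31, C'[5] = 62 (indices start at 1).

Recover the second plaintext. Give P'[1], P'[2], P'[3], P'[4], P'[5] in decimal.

P'[1] = 28, P'[2] = 52, P'[3] = 114, P'[4] = 237, P'[5] = 203

In CTR with a reused counter, both messages share the same keystream S_i, so C_i ⊕ C'_i = P_i ⊕ P'_i and thus P'_i = P_i ⊕ C_i ⊕ C'_i.
P'[1]: 165 ⊕ 84 ⊕ 237 = 28.
P'[2]: 33 ⊕ 209 ⊕ 196 = 52.
P'[3]: 86 ⊕ 165 ⊕ 129 = 114.
P'[4]: 98 ⊕ 144 ⊕ 31 = 237.
P'[5]: 240 ⊕ 5 ⊕ 62 = 203.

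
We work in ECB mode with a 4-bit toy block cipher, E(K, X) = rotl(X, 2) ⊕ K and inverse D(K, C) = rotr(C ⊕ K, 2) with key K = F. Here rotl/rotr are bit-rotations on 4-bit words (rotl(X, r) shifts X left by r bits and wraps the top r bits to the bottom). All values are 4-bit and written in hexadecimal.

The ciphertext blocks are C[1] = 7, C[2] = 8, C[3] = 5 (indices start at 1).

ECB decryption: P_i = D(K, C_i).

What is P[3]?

P[3]: D(K, 5) = A.

P[3] = A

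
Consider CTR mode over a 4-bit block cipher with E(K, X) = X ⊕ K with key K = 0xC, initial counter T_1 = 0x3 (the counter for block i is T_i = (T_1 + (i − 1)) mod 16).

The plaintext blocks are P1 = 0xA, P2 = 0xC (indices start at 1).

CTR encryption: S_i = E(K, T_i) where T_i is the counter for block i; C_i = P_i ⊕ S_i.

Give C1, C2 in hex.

C1 = 0x5, C2 = 0x4

C1: T = 0x3, S = E(K, T) = 0xF; 0xA ⊕ 0xF = 0x5.
C2: T = 0x4, S = E(K, T) = 0x8; 0xC ⊕ 0x8 = 0x4.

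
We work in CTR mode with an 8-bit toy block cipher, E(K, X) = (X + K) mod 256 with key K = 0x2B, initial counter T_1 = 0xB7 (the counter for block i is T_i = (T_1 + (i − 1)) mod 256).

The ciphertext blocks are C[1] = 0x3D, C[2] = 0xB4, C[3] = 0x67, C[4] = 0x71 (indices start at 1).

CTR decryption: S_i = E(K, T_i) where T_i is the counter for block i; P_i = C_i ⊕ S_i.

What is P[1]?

P[1] = 0xDF

P[1]: T = 0xB7, S = E(K, T) = 0xE2; 0x3D ⊕ 0xE2 = 0xDF.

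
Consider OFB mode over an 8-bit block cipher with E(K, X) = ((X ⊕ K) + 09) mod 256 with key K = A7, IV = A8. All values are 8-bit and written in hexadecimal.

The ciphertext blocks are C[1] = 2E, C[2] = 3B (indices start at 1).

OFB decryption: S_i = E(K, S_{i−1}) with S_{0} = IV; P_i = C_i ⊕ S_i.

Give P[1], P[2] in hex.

P[1] = 36, P[2] = F3

P[1]: S = E(K, A8) = 18; 2E ⊕ 18 = 36.
P[2]: S = E(K, 18) = C8; 3B ⊕ C8 = F3.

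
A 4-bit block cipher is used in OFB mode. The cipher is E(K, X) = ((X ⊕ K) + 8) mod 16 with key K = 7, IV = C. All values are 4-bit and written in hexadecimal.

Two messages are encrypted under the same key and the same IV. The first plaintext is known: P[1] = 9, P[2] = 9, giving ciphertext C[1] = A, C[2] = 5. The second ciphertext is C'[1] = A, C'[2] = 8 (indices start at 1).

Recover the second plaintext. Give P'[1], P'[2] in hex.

P'[1] = 9, P'[2] = 4

In OFB with a reused IV, both messages share the same keystream S_i, so C_i ⊕ C'_i = P_i ⊕ P'_i and thus P'_i = P_i ⊕ C_i ⊕ C'_i.
P'[1]: 9 ⊕ A ⊕ A = 9.
P'[2]: 9 ⊕ 5 ⊕ 8 = 4.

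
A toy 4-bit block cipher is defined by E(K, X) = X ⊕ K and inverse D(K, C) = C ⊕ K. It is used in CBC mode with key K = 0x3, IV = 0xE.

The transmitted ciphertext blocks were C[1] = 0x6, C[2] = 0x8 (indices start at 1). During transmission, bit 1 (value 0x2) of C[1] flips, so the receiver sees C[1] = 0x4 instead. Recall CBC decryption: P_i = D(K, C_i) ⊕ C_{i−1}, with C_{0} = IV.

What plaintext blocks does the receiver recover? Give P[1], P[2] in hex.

P[1] = 0x9, P[2] = 0xF

Only C[1] changed, to 0x4. In CBC, a change in C_i garbles P_i and flips the same bit in P_{i+1}. Decrypting the received ciphertext:
P[1]: D(K, 0x4) = 0x7; 0x7 ⊕ 0xE = 0x9.
P[2]: D(K, 0x8) = 0xB; 0xB ⊕ 0x4 = 0xF.
Blocks that differ from the original plaintext: P[1], P[2].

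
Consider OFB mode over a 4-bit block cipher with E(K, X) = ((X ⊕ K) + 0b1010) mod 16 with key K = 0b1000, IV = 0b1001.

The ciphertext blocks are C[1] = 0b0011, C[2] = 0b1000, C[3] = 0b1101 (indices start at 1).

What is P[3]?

OFB decryption: S_i = E(K, S_{i−1}) with S_{0} = IV; P_i = C_i ⊕ S_i.
P[1]: S = E(K, 0b1001) = 0b1011; 0b0011 ⊕ 0b1011 = 0b1000.
P[2]: S = E(K, 0b1011) = 0b1101; 0b1000 ⊕ 0b1101 = 0b0101.
P[3]: S = E(K, 0b1101) = 0b1111; 0b1101 ⊕ 0b1111 = 0b0010.

P[3] = 0b0010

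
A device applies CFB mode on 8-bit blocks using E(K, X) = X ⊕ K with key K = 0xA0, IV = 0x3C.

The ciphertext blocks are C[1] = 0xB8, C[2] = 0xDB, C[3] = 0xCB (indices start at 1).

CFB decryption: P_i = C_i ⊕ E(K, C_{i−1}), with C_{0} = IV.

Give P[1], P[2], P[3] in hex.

P[1] = 0x24, P[2] = 0xC3, P[3] = 0xB0

P[1]: E(K, 0x3C) = 0x9C; 0xB8 ⊕ 0x9C = 0x24.
P[2]: E(K, 0xB8) = 0x18; 0xDB ⊕ 0x18 = 0xC3.
P[3]: E(K, 0xDB) = 0x7B; 0xCB ⊕ 0x7B = 0xB0.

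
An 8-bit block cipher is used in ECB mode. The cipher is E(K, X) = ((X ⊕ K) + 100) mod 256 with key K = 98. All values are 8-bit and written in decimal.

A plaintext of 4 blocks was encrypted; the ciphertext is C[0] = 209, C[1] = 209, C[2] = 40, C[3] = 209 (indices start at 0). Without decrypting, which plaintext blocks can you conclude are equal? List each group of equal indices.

ECB encrypts each block independently with the same key, so equal ciphertext blocks imply equal plaintext blocks.
C[0] = C[1] = C[3] = 209, so P[0] = P[1] = P[3].

P[0] = P[1] = P[3]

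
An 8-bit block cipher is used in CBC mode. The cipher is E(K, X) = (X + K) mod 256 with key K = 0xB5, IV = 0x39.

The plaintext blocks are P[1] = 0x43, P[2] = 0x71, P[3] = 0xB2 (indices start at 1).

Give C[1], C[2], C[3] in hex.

CBC encryption: C_i = E(K, P_i ⊕ C_{i−1}), with C_{0} = IV.
C[1]: P[1] ⊕ 0x39 = 0x7A; E(K, 0x7A) = 0x2F.
C[2]: P[2] ⊕ 0x2F = 0x5E; E(K, 0x5E) = 0x13.
C[3]: P[3] ⊕ 0x13 = 0xA1; E(K, 0xA1) = 0x56.

C[1] = 0x2F, C[2] = 0x13, C[3] = 0x56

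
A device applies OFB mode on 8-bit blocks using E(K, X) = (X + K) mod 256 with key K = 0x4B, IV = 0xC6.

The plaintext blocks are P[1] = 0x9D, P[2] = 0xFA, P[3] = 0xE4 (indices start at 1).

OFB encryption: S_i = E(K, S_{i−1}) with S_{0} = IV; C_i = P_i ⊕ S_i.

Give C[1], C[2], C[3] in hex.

C[1]: S = E(K, 0xC6) = 0x11; 0x9D ⊕ 0x11 = 0x8C.
C[2]: S = E(K, 0x11) = 0x5C; 0xFA ⊕ 0x5C = 0xA6.
C[3]: S = E(K, 0x5C) = 0xA7; 0xE4 ⊕ 0xA7 = 0x43.

C[1] = 0x8C, C[2] = 0xA6, C[3] = 0x43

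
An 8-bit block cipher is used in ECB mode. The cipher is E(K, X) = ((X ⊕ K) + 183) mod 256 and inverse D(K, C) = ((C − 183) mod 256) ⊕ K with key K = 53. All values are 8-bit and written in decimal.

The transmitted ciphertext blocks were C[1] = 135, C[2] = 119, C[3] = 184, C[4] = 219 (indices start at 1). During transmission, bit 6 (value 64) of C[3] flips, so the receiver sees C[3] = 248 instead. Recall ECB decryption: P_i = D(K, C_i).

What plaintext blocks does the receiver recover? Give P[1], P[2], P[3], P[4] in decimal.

Only C[3] changed, to 248. In ECB, a change in C_i affects only P_i. Decrypting the received ciphertext:
P[1]: D(K, 135) = 229.
P[2]: D(K, 119) = 245.
P[3]: D(K, 248) = 116.
P[4]: D(K, 219) = 17.
Blocks that differ from the original plaintext: P[3].

P[1] = 229, P[2] = 245, P[3] = 116, P[4] = 17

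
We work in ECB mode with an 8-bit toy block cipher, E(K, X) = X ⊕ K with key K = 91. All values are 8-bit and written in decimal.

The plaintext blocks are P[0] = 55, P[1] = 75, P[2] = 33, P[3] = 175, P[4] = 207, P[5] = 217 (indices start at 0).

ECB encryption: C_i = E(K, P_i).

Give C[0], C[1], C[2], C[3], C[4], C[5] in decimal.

C[0] = 108, C[1] = 16, C[2] = 122, C[3] = 244, C[4] = 148, C[5] = 130

C[0]: E(K, 55) = 108.
C[1]: E(K, 75) = 16.
C[2]: E(K, 33) = 122.
C[3]: E(K, 175) = 244.
C[4]: E(K, 207) = 148.
C[5]: E(K, 217) = 130.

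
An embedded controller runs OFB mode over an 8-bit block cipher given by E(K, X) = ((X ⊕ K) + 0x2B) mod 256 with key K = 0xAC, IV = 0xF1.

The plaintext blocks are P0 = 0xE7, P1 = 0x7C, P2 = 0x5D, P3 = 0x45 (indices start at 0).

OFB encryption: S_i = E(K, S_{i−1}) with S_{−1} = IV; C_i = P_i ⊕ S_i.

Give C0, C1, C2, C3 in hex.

C0 = 0x6F, C1 = 0x33, C2 = 0x53, C3 = 0x88

C0: S = E(K, 0xF1) = 0x88; 0xE7 ⊕ 0x88 = 0x6F.
C1: S = E(K, 0x88) = 0x4F; 0x7C ⊕ 0x4F = 0x33.
C2: S = E(K, 0x4F) = 0x0E; 0x5D ⊕ 0x0E = 0x53.
C3: S = E(K, 0x0E) = 0xCD; 0x45 ⊕ 0xCD = 0x88.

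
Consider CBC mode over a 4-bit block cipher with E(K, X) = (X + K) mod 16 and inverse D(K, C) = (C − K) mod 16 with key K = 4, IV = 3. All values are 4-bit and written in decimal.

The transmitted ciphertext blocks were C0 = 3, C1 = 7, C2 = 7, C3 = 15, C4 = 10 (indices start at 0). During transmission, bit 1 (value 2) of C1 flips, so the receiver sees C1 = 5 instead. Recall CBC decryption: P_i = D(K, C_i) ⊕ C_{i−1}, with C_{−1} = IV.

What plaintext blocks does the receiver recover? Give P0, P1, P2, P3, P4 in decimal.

P0 = 12, P1 = 2, P2 = 6, P3 = 12, P4 = 9

Only C1 changed, to 5. In CBC, a change in C_i garbles P_i and flips the same bit in P_{i+1}. Decrypting the received ciphertext:
P0: D(K, 3) = 15; 15 ⊕ 3 = 12.
P1: D(K, 5) = 1; 1 ⊕ 3 = 2.
P2: D(K, 7) = 3; 3 ⊕ 5 = 6.
P3: D(K, 15) = 11; 11 ⊕ 7 = 12.
P4: D(K, 10) = 6; 6 ⊕ 15 = 9.
Blocks that differ from the original plaintext: P1, P2.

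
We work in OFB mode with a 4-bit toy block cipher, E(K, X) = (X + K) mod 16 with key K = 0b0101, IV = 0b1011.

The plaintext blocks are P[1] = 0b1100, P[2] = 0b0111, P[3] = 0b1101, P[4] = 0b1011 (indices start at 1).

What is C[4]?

C[4] = 0b0100

OFB encryption: S_i = E(K, S_{i−1}) with S_{0} = IV; C_i = P_i ⊕ S_i.
C[1]: S = E(K, 0b1011) = 0b0000; 0b1100 ⊕ 0b0000 = 0b1100.
C[2]: S = E(K, 0b0000) = 0b0101; 0b0111 ⊕ 0b0101 = 0b0010.
C[3]: S = E(K, 0b0101) = 0b1010; 0b1101 ⊕ 0b1010 = 0b0111.
C[4]: S = E(K, 0b1010) = 0b1111; 0b1011 ⊕ 0b1111 = 0b0100.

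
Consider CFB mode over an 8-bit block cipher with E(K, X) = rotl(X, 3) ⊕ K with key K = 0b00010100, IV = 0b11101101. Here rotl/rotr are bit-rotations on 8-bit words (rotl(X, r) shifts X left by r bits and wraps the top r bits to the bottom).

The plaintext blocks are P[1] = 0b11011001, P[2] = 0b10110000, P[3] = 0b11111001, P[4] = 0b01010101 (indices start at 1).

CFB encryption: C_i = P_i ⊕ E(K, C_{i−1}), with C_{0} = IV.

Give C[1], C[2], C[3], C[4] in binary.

C[1] = 0b10100010, C[2] = 0b10110001, C[3] = 0b01100000, C[4] = 0b01000010

C[1]: E(K, 0b11101101) = 0b01111011; 0b11011001 ⊕ 0b01111011 = 0b10100010.
C[2]: E(K, 0b10100010) = 0b00000001; 0b10110000 ⊕ 0b00000001 = 0b10110001.
C[3]: E(K, 0b10110001) = 0b10011001; 0b11111001 ⊕ 0b10011001 = 0b01100000.
C[4]: E(K, 0b01100000) = 0b00010111; 0b01010101 ⊕ 0b00010111 = 0b01000010.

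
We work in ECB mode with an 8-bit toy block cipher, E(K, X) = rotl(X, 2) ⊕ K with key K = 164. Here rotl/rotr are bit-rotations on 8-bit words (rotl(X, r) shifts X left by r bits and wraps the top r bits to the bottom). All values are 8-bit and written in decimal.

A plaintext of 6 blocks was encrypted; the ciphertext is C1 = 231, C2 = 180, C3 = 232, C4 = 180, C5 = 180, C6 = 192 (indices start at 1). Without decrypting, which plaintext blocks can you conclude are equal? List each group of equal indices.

P2 = P4 = P5

ECB encrypts each block independently with the same key, so equal ciphertext blocks imply equal plaintext blocks.
C2 = C4 = C5 = 180, so P2 = P4 = P5.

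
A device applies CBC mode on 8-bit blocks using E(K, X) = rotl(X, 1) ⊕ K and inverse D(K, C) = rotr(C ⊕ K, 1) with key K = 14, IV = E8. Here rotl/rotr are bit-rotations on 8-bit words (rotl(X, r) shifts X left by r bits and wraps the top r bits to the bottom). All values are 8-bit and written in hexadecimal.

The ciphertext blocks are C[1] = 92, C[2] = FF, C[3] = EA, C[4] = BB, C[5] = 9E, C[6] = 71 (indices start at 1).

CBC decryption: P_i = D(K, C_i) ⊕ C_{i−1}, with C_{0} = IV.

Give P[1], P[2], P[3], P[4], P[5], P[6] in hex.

P[1]: D(K, 92) = 43; 43 ⊕ E8 = AB.
P[2]: D(K, FF) = F5; F5 ⊕ 92 = 67.
P[3]: D(K, EA) = 7F; 7F ⊕ FF = 80.
P[4]: D(K, BB) = D7; D7 ⊕ EA = 3D.
P[5]: D(K, 9E) = 45; 45 ⊕ BB = FE.
P[6]: D(K, 71) = B2; B2 ⊕ 9E = 2C.

P[1] = AB, P[2] = 67, P[3] = 80, P[4] = 3D, P[5] = FE, P[6] = 2C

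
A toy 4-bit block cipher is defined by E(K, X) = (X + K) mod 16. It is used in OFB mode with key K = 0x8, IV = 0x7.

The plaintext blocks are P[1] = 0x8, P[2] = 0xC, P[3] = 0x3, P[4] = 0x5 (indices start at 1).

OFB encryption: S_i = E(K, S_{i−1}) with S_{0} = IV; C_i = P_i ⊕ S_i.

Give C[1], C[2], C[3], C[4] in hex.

C[1] = 0x7, C[2] = 0xB, C[3] = 0xC, C[4] = 0x2

C[1]: S = E(K, 0x7) = 0xF; 0x8 ⊕ 0xF = 0x7.
C[2]: S = E(K, 0xF) = 0x7; 0xC ⊕ 0x7 = 0xB.
C[3]: S = E(K, 0x7) = 0xF; 0x3 ⊕ 0xF = 0xC.
C[4]: S = E(K, 0xF) = 0x7; 0x5 ⊕ 0x7 = 0x2.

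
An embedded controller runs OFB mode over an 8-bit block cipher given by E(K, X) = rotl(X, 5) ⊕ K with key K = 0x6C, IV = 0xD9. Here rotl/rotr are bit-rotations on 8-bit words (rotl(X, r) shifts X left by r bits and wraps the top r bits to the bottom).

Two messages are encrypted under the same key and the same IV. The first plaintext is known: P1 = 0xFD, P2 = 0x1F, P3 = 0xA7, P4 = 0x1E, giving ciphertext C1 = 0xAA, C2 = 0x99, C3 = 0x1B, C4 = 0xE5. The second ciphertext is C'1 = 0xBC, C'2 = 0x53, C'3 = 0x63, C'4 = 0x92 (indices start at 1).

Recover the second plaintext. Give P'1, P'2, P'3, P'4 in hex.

P'1 = 0xEB, P'2 = 0xD5, P'3 = 0xDF, P'4 = 0x69

In OFB with a reused IV, both messages share the same keystream S_i, so C_i ⊕ C'_i = P_i ⊕ P'_i and thus P'_i = P_i ⊕ C_i ⊕ C'_i.
P'1: 0xFD ⊕ 0xAA ⊕ 0xBC = 0xEB.
P'2: 0x1F ⊕ 0x99 ⊕ 0x53 = 0xD5.
P'3: 0xA7 ⊕ 0x1B ⊕ 0x63 = 0xDF.
P'4: 0x1E ⊕ 0xE5 ⊕ 0x92 = 0x69.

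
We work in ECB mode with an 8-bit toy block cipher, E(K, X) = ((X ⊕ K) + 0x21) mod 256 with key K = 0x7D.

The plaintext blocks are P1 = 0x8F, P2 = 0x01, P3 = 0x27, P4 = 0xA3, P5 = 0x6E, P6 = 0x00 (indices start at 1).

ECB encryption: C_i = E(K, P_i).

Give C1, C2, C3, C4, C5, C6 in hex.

C1: E(K, 0x8F) = 0x13.
C2: E(K, 0x01) = 0x9D.
C3: E(K, 0x27) = 0x7B.
C4: E(K, 0xA3) = 0xFF.
C5: E(K, 0x6E) = 0x34.
C6: E(K, 0x00) = 0x9E.

C1 = 0x13, C2 = 0x9D, C3 = 0x7B, C4 = 0xFF, C5 = 0x34, C6 = 0x9E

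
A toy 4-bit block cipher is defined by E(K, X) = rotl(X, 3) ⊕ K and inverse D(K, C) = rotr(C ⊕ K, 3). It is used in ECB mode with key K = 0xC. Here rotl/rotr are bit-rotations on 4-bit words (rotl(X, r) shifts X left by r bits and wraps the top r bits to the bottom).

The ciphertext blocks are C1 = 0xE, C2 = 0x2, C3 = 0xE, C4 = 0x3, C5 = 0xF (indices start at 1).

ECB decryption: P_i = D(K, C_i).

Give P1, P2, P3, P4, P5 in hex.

P1: D(K, 0xE) = 0x4.
P2: D(K, 0x2) = 0xD.
P3: D(K, 0xE) = 0x4.
P4: D(K, 0x3) = 0xF.
P5: D(K, 0xF) = 0x6.

P1 = 0x4, P2 = 0xD, P3 = 0x4, P4 = 0xF, P5 = 0x6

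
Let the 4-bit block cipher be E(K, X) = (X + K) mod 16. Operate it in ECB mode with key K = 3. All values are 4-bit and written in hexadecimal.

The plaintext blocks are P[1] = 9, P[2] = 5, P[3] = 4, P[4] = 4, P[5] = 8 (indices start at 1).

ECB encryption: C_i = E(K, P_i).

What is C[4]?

C[4]: E(K, 4) = 7.

C[4] = 7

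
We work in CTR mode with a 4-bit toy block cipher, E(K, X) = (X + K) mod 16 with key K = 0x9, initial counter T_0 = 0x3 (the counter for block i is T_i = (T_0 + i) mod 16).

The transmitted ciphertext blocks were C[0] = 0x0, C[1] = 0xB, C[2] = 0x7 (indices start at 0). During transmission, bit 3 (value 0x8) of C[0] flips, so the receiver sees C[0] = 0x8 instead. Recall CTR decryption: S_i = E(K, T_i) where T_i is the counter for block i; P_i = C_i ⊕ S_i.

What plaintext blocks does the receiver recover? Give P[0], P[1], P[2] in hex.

Only C[0] changed, to 0x8. In CTR, a change in C_i flips the same bit in P_i only; the keystream is unaffected. Decrypting the received ciphertext:
P[0]: T = 0x3, S = E(K, T) = 0xC; 0x8 ⊕ 0xC = 0x4.
P[1]: T = 0x4, S = E(K, T) = 0xD; 0xB ⊕ 0xD = 0x6.
P[2]: T = 0x5, S = E(K, T) = 0xE; 0x7 ⊕ 0xE = 0x9.
Blocks that differ from the original plaintext: P[0].

P[0] = 0x4, P[1] = 0x6, P[2] = 0x9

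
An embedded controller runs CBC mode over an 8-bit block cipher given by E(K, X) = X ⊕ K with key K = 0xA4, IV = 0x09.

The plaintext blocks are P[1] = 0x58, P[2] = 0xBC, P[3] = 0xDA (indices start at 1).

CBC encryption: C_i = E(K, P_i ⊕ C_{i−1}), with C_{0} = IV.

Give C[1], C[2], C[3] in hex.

C[1] = 0xF5, C[2] = 0xED, C[3] = 0x93

C[1]: P[1] ⊕ 0x09 = 0x51; E(K, 0x51) = 0xF5.
C[2]: P[2] ⊕ 0xF5 = 0x49; E(K, 0x49) = 0xED.
C[3]: P[3] ⊕ 0xED = 0x37; E(K, 0x37) = 0x93.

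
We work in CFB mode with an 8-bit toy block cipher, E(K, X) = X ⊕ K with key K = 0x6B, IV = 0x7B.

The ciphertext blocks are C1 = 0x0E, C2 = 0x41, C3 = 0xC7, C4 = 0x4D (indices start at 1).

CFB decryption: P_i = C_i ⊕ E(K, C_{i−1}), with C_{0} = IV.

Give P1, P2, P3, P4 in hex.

P1: E(K, 0x7B) = 0x10; 0x0E ⊕ 0x10 = 0x1E.
P2: E(K, 0x0E) = 0x65; 0x41 ⊕ 0x65 = 0x24.
P3: E(K, 0x41) = 0x2A; 0xC7 ⊕ 0x2A = 0xED.
P4: E(K, 0xC7) = 0xAC; 0x4D ⊕ 0xAC = 0xE1.

P1 = 0x1E, P2 = 0x24, P3 = 0xED, P4 = 0xE1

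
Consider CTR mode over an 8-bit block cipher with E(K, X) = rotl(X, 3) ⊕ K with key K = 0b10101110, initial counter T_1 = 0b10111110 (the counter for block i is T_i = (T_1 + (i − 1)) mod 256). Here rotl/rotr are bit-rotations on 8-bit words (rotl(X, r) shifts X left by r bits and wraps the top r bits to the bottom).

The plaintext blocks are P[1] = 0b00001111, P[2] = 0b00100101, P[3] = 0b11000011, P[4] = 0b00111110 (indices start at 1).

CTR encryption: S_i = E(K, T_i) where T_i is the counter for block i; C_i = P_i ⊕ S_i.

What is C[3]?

C[3] = 0b01101011

C[1]: T = 0b10111110, S = E(K, T) = 0b01011011; 0b00001111 ⊕ 0b01011011 = 0b01010100.
C[2]: T = 0b10111111, S = E(K, T) = 0b01010011; 0b00100101 ⊕ 0b01010011 = 0b01110110.
C[3]: T = 0b11000000, S = E(K, T) = 0b10101000; 0b11000011 ⊕ 0b10101000 = 0b01101011.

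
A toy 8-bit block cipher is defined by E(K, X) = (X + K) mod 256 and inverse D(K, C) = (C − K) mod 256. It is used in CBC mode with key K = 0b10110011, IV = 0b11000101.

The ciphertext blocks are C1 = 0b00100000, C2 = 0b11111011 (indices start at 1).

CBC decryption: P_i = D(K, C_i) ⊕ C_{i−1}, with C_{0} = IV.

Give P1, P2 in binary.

P1: D(K, 0b00100000) = 0b01101101; 0b01101101 ⊕ 0b11000101 = 0b10101000.
P2: D(K, 0b11111011) = 0b01001000; 0b01001000 ⊕ 0b00100000 = 0b01101000.

P1 = 0b10101000, P2 = 0b01101000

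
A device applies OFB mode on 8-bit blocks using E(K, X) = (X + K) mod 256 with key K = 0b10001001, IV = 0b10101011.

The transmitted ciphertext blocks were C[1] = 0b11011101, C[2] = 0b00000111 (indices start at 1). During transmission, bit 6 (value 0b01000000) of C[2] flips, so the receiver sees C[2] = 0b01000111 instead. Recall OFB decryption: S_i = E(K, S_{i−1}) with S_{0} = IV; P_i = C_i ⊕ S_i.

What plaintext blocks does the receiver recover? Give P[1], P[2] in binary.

Only C[2] changed, to 0b01000111. In OFB, a change in C_i flips the same bit in P_i only; the keystream is unaffected. Decrypting the received ciphertext:
P[1]: S = E(K, 0b10101011) = 0b00110100; 0b11011101 ⊕ 0b00110100 = 0b11101001.
P[2]: S = E(K, 0b00110100) = 0b10111101; 0b01000111 ⊕ 0b10111101 = 0b11111010.
Blocks that differ from the original plaintext: P[2].

P[1] = 0b11101001, P[2] = 0b11111010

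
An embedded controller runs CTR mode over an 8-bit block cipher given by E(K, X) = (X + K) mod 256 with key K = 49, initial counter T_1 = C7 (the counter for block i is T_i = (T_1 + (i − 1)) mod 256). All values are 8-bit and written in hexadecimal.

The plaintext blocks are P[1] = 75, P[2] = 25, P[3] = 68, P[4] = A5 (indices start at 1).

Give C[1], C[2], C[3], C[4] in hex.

CTR encryption: S_i = E(K, T_i) where T_i is the counter for block i; C_i = P_i ⊕ S_i.
C[1]: T = C7, S = E(K, T) = 10; 75 ⊕ 10 = 65.
C[2]: T = C8, S = E(K, T) = 11; 25 ⊕ 11 = 34.
C[3]: T = C9, S = E(K, T) = 12; 68 ⊕ 12 = 7A.
C[4]: T = CA, S = E(K, T) = 13; A5 ⊕ 13 = B6.

C[1] = 65, C[2] = 34, C[3] = 7A, C[4] = B6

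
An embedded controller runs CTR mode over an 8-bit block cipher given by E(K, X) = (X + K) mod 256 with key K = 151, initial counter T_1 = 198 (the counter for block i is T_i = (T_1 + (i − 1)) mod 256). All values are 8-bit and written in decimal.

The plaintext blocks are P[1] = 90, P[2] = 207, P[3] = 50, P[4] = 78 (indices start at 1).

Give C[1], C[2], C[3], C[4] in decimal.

CTR encryption: S_i = E(K, T_i) where T_i is the counter for block i; C_i = P_i ⊕ S_i.
C[1]: T = 198, S = E(K, T) = 93; 90 ⊕ 93 = 7.
C[2]: T = 199, S = E(K, T) = 94; 207 ⊕ 94 = 145.
C[3]: T = 200, S = E(K, T) = 95; 50 ⊕ 95 = 109.
C[4]: T = 201, S = E(K, T) = 96; 78 ⊕ 96 = 46.

C[1] = 7, C[2] = 145, C[3] = 109, C[4] = 46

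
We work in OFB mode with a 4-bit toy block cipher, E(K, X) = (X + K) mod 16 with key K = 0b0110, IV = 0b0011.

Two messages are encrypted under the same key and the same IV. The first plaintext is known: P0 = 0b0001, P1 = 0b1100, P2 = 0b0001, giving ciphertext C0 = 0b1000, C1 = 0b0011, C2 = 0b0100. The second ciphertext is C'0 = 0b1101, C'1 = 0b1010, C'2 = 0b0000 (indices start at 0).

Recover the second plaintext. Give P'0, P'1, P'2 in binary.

In OFB with a reused IV, both messages share the same keystream S_i, so C_i ⊕ C'_i = P_i ⊕ P'_i and thus P'_i = P_i ⊕ C_i ⊕ C'_i.
P'0: 0b0001 ⊕ 0b1000 ⊕ 0b1101 = 0b0100.
P'1: 0b1100 ⊕ 0b0011 ⊕ 0b1010 = 0b0101.
P'2: 0b0001 ⊕ 0b0100 ⊕ 0b0000 = 0b0101.

P'0 = 0b0100, P'1 = 0b0101, P'2 = 0b0101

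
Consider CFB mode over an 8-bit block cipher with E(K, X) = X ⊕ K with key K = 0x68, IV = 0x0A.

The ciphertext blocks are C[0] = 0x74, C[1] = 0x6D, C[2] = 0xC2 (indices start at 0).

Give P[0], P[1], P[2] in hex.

CFB decryption: P_i = C_i ⊕ E(K, C_{i−1}), with C_{−1} = IV.
P[0]: E(K, 0x0A) = 0x62; 0x74 ⊕ 0x62 = 0x16.
P[1]: E(K, 0x74) = 0x1C; 0x6D ⊕ 0x1C = 0x71.
P[2]: E(K, 0x6D) = 0x05; 0xC2 ⊕ 0x05 = 0xC7.

P[0] = 0x16, P[1] = 0x71, P[2] = 0xC7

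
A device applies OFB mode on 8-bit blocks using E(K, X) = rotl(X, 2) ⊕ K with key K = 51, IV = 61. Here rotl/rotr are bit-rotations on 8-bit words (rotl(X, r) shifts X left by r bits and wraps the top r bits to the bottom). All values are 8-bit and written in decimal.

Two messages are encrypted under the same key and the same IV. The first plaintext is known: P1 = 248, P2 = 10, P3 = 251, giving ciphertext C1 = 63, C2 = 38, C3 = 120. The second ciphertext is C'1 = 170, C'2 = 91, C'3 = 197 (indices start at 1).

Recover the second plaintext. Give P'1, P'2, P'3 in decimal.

P'1 = 109, P'2 = 119, P'3 = 70

In OFB with a reused IV, both messages share the same keystream S_i, so C_i ⊕ C'_i = P_i ⊕ P'_i and thus P'_i = P_i ⊕ C_i ⊕ C'_i.
P'1: 248 ⊕ 63 ⊕ 170 = 109.
P'2: 10 ⊕ 38 ⊕ 91 = 119.
P'3: 251 ⊕ 120 ⊕ 197 = 70.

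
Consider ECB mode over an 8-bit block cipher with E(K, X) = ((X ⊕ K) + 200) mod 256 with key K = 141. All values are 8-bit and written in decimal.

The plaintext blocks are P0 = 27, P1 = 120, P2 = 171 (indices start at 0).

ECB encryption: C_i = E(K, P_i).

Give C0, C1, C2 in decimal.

C0: E(K, 27) = 94.
C1: E(K, 120) = 189.
C2: E(K, 171) = 238.

C0 = 94, C1 = 189, C2 = 238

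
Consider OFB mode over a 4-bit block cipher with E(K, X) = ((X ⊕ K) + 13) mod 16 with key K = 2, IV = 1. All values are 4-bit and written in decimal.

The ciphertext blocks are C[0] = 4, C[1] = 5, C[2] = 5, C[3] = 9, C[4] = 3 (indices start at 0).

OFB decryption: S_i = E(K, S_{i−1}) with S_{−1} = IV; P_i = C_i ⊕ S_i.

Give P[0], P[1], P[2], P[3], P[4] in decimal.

P[0] = 4, P[1] = 10, P[2] = 15, P[3] = 12, P[4] = 7

P[0]: S = E(K, 1) = 0; 4 ⊕ 0 = 4.
P[1]: S = E(K, 0) = 15; 5 ⊕ 15 = 10.
P[2]: S = E(K, 15) = 10; 5 ⊕ 10 = 15.
P[3]: S = E(K, 10) = 5; 9 ⊕ 5 = 12.
P[4]: S = E(K, 5) = 4; 3 ⊕ 4 = 7.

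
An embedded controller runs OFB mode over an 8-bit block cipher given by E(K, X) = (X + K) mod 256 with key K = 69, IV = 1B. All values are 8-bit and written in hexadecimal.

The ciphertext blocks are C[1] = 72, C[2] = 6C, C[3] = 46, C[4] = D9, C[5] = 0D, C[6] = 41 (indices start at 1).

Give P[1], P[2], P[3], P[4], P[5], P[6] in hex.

P[1] = F6, P[2] = 81, P[3] = 10, P[4] = 66, P[5] = 25, P[6] = D0

OFB decryption: S_i = E(K, S_{i−1}) with S_{0} = IV; P_i = C_i ⊕ S_i.
P[1]: S = E(K, 1B) = 84; 72 ⊕ 84 = F6.
P[2]: S = E(K, 84) = ED; 6C ⊕ ED = 81.
P[3]: S = E(K, ED) = 56; 46 ⊕ 56 = 10.
P[4]: S = E(K, 56) = BF; D9 ⊕ BF = 66.
P[5]: S = E(K, BF) = 28; 0D ⊕ 28 = 25.
P[6]: S = E(K, 28) = 91; 41 ⊕ 91 = D0.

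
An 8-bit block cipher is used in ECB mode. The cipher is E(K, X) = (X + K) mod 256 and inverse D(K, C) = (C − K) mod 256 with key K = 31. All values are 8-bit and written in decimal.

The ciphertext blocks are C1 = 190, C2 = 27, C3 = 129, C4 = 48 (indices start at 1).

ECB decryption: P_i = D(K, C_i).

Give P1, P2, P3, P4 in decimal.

P1: D(K, 190) = 159.
P2: D(K, 27) = 252.
P3: D(K, 129) = 98.
P4: D(K, 48) = 17.

P1 = 159, P2 = 252, P3 = 98, P4 = 17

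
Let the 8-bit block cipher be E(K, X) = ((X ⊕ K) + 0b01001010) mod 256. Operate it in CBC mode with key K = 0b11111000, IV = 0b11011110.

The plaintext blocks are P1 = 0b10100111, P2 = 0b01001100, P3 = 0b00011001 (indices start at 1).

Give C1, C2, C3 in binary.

C1 = 0b11001011, C2 = 0b11001001, C3 = 0b01110010

CBC encryption: C_i = E(K, P_i ⊕ C_{i−1}), with C_{0} = IV.
C1: P1 ⊕ 0b11011110 = 0b01111001; E(K, 0b01111001) = 0b11001011.
C2: P2 ⊕ 0b11001011 = 0b10000111; E(K, 0b10000111) = 0b11001001.
C3: P3 ⊕ 0b11001001 = 0b11010000; E(K, 0b11010000) = 0b01110010.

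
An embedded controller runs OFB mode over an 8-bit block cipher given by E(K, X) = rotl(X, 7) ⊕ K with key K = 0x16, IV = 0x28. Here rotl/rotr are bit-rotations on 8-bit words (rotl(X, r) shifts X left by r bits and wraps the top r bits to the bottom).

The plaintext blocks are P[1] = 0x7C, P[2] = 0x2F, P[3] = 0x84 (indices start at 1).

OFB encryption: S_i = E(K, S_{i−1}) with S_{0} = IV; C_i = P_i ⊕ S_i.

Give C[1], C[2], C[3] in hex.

C[1]: S = E(K, 0x28) = 0x02; 0x7C ⊕ 0x02 = 0x7E.
C[2]: S = E(K, 0x02) = 0x17; 0x2F ⊕ 0x17 = 0x38.
C[3]: S = E(K, 0x17) = 0x9D; 0x84 ⊕ 0x9D = 0x19.

C[1] = 0x7E, C[2] = 0x38, C[3] = 0x19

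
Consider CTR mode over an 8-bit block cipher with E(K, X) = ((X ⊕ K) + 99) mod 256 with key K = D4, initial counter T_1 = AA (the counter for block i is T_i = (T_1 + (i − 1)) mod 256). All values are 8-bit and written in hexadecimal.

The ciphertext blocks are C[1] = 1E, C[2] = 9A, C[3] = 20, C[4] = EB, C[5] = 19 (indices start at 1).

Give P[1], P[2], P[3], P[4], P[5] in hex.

P[1] = 09, P[2] = 82, P[3] = 31, P[4] = F9, P[5] = 0A

CTR decryption: S_i = E(K, T_i) where T_i is the counter for block i; P_i = C_i ⊕ S_i.
P[1]: T = AA, S = E(K, T) = 17; 1E ⊕ 17 = 09.
P[2]: T = AB, S = E(K, T) = 18; 9A ⊕ 18 = 82.
P[3]: T = AC, S = E(K, T) = 11; 20 ⊕ 11 = 31.
P[4]: T = AD, S = E(K, T) = 12; EB ⊕ 12 = F9.
P[5]: T = AE, S = E(K, T) = 13; 19 ⊕ 13 = 0A.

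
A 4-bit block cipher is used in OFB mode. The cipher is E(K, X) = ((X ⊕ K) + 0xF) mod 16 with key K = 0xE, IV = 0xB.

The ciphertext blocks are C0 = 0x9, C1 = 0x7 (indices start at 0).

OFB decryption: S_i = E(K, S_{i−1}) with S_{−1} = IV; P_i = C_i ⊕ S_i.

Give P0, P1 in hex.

P0: S = E(K, 0xB) = 0x4; 0x9 ⊕ 0x4 = 0xD.
P1: S = E(K, 0x4) = 0x9; 0x7 ⊕ 0x9 = 0xE.

P0 = 0xD, P1 = 0xE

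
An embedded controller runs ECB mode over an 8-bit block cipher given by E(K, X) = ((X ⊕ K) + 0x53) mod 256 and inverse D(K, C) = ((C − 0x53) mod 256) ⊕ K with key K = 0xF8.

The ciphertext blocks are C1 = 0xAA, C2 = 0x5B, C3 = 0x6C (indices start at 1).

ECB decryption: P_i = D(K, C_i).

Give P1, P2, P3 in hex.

P1 = 0xAF, P2 = 0xF0, P3 = 0xE1

P1: D(K, 0xAA) = 0xAF.
P2: D(K, 0x5B) = 0xF0.
P3: D(K, 0x6C) = 0xE1.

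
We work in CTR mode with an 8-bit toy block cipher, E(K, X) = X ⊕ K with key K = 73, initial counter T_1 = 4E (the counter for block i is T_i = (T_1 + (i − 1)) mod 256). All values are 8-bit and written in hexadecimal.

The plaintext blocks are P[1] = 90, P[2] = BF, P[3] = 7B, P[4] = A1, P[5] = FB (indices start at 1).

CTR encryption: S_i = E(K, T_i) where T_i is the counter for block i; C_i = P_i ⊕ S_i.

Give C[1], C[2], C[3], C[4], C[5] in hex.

C[1] = AD, C[2] = 83, C[3] = 58, C[4] = 83, C[5] = DA

C[1]: T = 4E, S = E(K, T) = 3D; 90 ⊕ 3D = AD.
C[2]: T = 4F, S = E(K, T) = 3C; BF ⊕ 3C = 83.
C[3]: T = 50, S = E(K, T) = 23; 7B ⊕ 23 = 58.
C[4]: T = 51, S = E(K, T) = 22; A1 ⊕ 22 = 83.
C[5]: T = 52, S = E(K, T) = 21; FB ⊕ 21 = DA.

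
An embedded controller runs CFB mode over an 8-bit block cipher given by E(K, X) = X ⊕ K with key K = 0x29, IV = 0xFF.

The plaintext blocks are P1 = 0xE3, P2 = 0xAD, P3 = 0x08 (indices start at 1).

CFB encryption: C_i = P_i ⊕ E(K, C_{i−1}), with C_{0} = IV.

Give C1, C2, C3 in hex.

C1: E(K, 0xFF) = 0xD6; 0xE3 ⊕ 0xD6 = 0x35.
C2: E(K, 0x35) = 0x1C; 0xAD ⊕ 0x1C = 0xB1.
C3: E(K, 0xB1) = 0x98; 0x08 ⊕ 0x98 = 0x90.

C1 = 0x35, C2 = 0xB1, C3 = 0x90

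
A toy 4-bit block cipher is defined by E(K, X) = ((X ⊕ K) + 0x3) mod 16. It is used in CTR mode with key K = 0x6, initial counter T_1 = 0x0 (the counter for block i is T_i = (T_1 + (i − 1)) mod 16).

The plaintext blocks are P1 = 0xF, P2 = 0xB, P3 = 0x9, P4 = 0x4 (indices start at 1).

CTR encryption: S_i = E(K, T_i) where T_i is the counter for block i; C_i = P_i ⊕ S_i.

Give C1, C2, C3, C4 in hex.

C1 = 0x6, C2 = 0x1, C3 = 0xE, C4 = 0xC

C1: T = 0x0, S = E(K, T) = 0x9; 0xF ⊕ 0x9 = 0x6.
C2: T = 0x1, S = E(K, T) = 0xA; 0xB ⊕ 0xA = 0x1.
C3: T = 0x2, S = E(K, T) = 0x7; 0x9 ⊕ 0x7 = 0xE.
C4: T = 0x3, S = E(K, T) = 0x8; 0x4 ⊕ 0x8 = 0xC.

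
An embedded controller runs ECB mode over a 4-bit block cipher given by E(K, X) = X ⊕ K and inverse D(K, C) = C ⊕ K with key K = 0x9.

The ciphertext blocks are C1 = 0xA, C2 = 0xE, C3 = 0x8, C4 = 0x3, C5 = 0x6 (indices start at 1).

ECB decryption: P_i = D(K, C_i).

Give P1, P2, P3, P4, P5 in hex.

P1: D(K, 0xA) = 0x3.
P2: D(K, 0xE) = 0x7.
P3: D(K, 0x8) = 0x1.
P4: D(K, 0x3) = 0xA.
P5: D(K, 0x6) = 0xF.

P1 = 0x3, P2 = 0x7, P3 = 0x1, P4 = 0xA, P5 = 0xF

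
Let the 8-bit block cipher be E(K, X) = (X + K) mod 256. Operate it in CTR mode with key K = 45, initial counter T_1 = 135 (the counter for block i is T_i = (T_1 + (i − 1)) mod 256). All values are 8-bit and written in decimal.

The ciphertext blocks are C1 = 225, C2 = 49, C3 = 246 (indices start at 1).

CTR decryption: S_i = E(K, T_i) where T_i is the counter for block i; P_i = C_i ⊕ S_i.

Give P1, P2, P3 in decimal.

P1 = 85, P2 = 132, P3 = 64

P1: T = 135, S = E(K, T) = 180; 225 ⊕ 180 = 85.
P2: T = 136, S = E(K, T) = 181; 49 ⊕ 181 = 132.
P3: T = 137, S = E(K, T) = 182; 246 ⊕ 182 = 64.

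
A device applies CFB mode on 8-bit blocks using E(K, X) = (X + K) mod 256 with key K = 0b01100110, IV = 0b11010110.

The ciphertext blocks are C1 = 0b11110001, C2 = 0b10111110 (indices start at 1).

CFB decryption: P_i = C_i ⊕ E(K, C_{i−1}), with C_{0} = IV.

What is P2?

P2: E(K, 0b11110001) = 0b01010111; 0b10111110 ⊕ 0b01010111 = 0b11101001.

P2 = 0b11101001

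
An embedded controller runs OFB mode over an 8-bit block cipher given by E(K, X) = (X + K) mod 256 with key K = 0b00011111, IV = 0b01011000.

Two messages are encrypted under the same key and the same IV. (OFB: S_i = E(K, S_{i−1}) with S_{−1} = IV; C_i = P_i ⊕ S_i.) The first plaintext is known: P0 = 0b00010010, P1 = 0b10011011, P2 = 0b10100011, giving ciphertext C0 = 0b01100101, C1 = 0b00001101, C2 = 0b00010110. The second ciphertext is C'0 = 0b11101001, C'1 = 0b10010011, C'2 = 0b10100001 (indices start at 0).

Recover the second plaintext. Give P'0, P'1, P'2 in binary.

P'0 = 0b10011110, P'1 = 0b00000101, P'2 = 0b00010100

In OFB with a reused IV, both messages share the same keystream S_i, so C_i ⊕ C'_i = P_i ⊕ P'_i and thus P'_i = P_i ⊕ C_i ⊕ C'_i.
P'0: 0b00010010 ⊕ 0b01100101 ⊕ 0b11101001 = 0b10011110.
P'1: 0b10011011 ⊕ 0b00001101 ⊕ 0b10010011 = 0b00000101.
P'2: 0b10100011 ⊕ 0b00010110 ⊕ 0b10100001 = 0b00010100.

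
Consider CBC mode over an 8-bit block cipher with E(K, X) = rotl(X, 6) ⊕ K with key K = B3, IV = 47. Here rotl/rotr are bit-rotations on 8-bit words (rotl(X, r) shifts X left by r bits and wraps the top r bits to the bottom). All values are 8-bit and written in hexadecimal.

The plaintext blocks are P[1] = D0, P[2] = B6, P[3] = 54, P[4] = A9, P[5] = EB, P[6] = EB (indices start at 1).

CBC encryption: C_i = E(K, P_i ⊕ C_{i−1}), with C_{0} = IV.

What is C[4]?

C[4] = C8

C[1]: P[1] ⊕ 47 = 97; E(K, 97) = 56.
C[2]: P[2] ⊕ 56 = E0; E(K, E0) = 8B.
C[3]: P[3] ⊕ 8B = DF; E(K, DF) = 44.
C[4]: P[4] ⊕ 44 = ED; E(K, ED) = C8.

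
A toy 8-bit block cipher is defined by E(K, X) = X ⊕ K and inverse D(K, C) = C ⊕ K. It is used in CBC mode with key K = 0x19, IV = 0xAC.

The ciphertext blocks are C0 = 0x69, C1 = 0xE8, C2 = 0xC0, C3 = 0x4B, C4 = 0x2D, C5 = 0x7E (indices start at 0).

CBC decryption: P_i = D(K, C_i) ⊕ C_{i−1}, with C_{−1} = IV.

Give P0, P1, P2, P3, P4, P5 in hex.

P0 = 0xDC, P1 = 0x98, P2 = 0x31, P3 = 0x92, P4 = 0x7F, P5 = 0x4A

P0: D(K, 0x69) = 0x70; 0x70 ⊕ 0xAC = 0xDC.
P1: D(K, 0xE8) = 0xF1; 0xF1 ⊕ 0x69 = 0x98.
P2: D(K, 0xC0) = 0xD9; 0xD9 ⊕ 0xE8 = 0x31.
P3: D(K, 0x4B) = 0x52; 0x52 ⊕ 0xC0 = 0x92.
P4: D(K, 0x2D) = 0x34; 0x34 ⊕ 0x4B = 0x7F.
P5: D(K, 0x7E) = 0x67; 0x67 ⊕ 0x2D = 0x4A.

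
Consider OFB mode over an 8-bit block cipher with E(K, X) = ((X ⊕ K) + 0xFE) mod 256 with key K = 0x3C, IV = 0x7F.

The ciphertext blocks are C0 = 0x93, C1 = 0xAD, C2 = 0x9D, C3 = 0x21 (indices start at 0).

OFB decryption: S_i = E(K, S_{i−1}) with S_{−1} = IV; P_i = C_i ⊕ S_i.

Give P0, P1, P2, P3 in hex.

P0: S = E(K, 0x7F) = 0x41; 0x93 ⊕ 0x41 = 0xD2.
P1: S = E(K, 0x41) = 0x7B; 0xAD ⊕ 0x7B = 0xD6.
P2: S = E(K, 0x7B) = 0x45; 0x9D ⊕ 0x45 = 0xD8.
P3: S = E(K, 0x45) = 0x77; 0x21 ⊕ 0x77 = 0x56.

P0 = 0xD2, P1 = 0xD6, P2 = 0xD8, P3 = 0x56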